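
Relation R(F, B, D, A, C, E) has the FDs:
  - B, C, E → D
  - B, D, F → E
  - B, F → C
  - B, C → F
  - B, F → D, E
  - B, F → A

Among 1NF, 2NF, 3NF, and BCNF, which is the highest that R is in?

Candidate keys: {B, C}, {B, F}. Prime attributes: {B, C, F}.
The left-hand side of every FD is a superkey, so BCNF is satisfied.

BCNF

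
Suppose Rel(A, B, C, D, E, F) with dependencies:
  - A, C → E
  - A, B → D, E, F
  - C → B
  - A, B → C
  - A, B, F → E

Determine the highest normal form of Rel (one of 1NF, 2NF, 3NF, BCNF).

Candidate keys: {A, B}, {A, C}. Prime attributes: {A, B, C}.
For C → B we have {C}⁺ = {B, C}; {C} is not a superkey, so BCNF fails.
Its right-hand attributes {B} are all prime, as are those of every other non-superkey FD — the relation is in 3NF.

3NF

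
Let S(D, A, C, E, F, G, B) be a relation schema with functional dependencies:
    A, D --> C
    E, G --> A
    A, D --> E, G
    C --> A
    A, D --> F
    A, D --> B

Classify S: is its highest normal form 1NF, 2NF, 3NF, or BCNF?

Candidate keys: {A, D}, {C, D}, {D, E, G}. Prime attributes: {A, C, D, E, G}.
E, G --> A: {E, G}⁺ = {A, E, G}, which is not all of the attributes, so the left side is not a superkey — BCNF is violated.
But every attribute on its right side ({A}) is prime, and the same holds for every other non-superkey FD, so 3NF still holds.

3NF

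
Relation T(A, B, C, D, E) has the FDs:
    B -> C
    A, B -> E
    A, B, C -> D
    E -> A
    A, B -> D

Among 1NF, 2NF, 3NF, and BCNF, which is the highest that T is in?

Candidate keys: {A, B}, {B, E}. Prime attributes: {A, B, E}.
B -> C breaks BCNF: {B}⁺ = {B, C}, so {B} is not a superkey.
B -> C determines the non-prime attribute {C} from a non-superkey — 3NF is violated.
The proper key subset {B} of {A, B} determines non-prime {C}, so the relation is not even in 2NF.

1NF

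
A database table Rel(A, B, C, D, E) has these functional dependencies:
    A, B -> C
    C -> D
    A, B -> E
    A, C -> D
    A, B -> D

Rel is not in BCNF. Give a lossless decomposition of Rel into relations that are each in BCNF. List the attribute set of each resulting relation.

Candidate key of the original relation: {A, B}.
In {A, B, C, D, E}, {C} is not a superkey ({C}⁺ restricted to this set is {C, D}), so split on C -> D into {C, D} and {A, B, C, E}.
{C, D} has no BCNF violation.
{A, B, C, E} has no BCNF violation.

{A, B, C, E}; {C, D}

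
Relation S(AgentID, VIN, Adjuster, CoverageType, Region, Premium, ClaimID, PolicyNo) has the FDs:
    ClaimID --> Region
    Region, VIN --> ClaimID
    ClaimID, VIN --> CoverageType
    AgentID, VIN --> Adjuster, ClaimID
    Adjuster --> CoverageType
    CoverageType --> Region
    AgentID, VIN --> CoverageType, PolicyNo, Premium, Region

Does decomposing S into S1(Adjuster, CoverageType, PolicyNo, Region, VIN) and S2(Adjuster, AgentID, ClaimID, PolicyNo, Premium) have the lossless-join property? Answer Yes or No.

No

S1 ∩ S2 = {Adjuster, PolicyNo}; its closure under F is {Adjuster, CoverageType, PolicyNo, Region}.
Neither S1 nor S2 is contained in that closure, so the decomposition is lossy.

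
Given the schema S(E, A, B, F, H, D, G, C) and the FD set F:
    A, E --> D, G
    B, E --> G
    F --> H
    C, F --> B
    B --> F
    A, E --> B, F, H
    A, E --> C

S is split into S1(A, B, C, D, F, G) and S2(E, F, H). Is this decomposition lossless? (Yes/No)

No

Common attributes: {F}; their closure is {F, H}.
S1 ⊄ {F, H} and S2 ⊄ {F, H}, so the split is lossy.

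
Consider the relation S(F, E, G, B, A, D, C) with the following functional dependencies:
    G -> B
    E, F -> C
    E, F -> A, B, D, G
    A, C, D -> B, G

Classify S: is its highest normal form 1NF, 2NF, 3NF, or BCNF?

Candidate key: {E, F}. Prime attributes: {E, F}.
G -> B breaks BCNF: {G}⁺ = {B, G}, so {G} is not a superkey.
Because {B} is non-prime and the left side of G -> B is not a superkey, the relation is not in 3NF.
No non-prime attribute depends on a proper subset of any candidate key, so 2NF holds.

2NF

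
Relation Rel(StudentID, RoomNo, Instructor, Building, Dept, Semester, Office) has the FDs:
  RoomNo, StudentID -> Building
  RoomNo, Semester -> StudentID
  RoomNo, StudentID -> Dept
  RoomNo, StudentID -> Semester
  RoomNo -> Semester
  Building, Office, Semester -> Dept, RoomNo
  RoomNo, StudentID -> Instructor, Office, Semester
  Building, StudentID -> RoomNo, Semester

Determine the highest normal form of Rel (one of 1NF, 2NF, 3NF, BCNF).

BCNF

Candidate keys: {Building, Office, Semester}, {Building, StudentID}, {RoomNo}. Prime attributes: {Building, Office, RoomNo, Semester, StudentID}.
Each dependency's left side is a superkey — BCNF holds.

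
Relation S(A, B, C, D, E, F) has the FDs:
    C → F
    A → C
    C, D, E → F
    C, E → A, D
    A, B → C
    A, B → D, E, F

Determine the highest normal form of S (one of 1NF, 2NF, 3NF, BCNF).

Candidate keys: {A, B}, {B, C, E}. Prime attributes: {A, B, C, E}.
C → F: {C}⁺ = {C, F}, which is not all of the attributes, so the left side is not a superkey — BCNF is violated.
C → F determines the non-prime attribute {F} from a non-superkey — 3NF is violated.
{A} is a proper subset of the key {A, B}, and {A}⁺ contains the non-prime attribute {F} — a partial dependency, so 2NF is violated.

1NF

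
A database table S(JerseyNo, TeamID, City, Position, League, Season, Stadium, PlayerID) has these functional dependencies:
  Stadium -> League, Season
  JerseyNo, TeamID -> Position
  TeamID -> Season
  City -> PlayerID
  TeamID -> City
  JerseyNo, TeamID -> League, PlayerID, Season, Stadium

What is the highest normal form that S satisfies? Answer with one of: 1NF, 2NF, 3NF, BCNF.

Candidate key: {JerseyNo, TeamID}. Prime attributes: {JerseyNo, TeamID}.
Stadium -> League, Season breaks BCNF: {Stadium}⁺ = {League, Season, Stadium}, so {Stadium} is not a superkey.
Because {League, Season} are non-prime and the left side of Stadium -> League, Season is not a superkey, the relation is not in 3NF.
{TeamID} is a proper subset of the key {JerseyNo, TeamID}, and {TeamID}⁺ contains the non-prime attributes {City, PlayerID, Season} — a partial dependency, so 2NF is violated.

1NF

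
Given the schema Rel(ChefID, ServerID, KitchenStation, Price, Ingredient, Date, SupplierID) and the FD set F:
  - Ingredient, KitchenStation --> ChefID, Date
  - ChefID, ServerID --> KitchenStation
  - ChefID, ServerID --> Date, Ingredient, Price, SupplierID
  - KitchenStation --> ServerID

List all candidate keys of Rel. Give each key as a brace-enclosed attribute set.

{ChefID, KitchenStation}⁺ = {ChefID, Date, Ingredient, KitchenStation, Price, ServerID, SupplierID} — all of the relation — so {ChefID, KitchenStation} is a candidate key.
{ChefID, ServerID}⁺ = {ChefID, Date, Ingredient, KitchenStation, Price, ServerID, SupplierID} — all of the relation — so {ChefID, ServerID} is a candidate key.
{Ingredient, KitchenStation}⁺ = {ChefID, Date, Ingredient, KitchenStation, Price, ServerID, SupplierID} — all of the relation — so {Ingredient, KitchenStation} is a candidate key.
No proper subset of any of these is a key, and no other minimal superkey exists.

{ChefID, KitchenStation}, {ChefID, ServerID}, {Ingredient, KitchenStation}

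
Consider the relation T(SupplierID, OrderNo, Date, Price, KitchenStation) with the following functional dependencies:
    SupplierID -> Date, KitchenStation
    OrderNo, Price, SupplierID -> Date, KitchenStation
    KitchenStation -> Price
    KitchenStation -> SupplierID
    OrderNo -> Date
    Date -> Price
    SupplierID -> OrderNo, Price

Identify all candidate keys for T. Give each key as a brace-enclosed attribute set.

{KitchenStation} is a candidate key since {KitchenStation}⁺ = {Date, KitchenStation, OrderNo, Price, SupplierID} covers every attribute.
{SupplierID} is a candidate key since {SupplierID}⁺ = {Date, KitchenStation, OrderNo, Price, SupplierID} covers every attribute.
No proper subset of any of these is a key, and no other minimal superkey exists.

{KitchenStation}, {SupplierID}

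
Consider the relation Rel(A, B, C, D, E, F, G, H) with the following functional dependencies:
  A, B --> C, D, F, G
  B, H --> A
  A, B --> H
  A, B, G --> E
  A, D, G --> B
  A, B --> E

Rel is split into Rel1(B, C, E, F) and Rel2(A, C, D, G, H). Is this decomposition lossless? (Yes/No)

No

Common attributes: {C}; their closure is {C}.
Rel1 ⊄ {C} and Rel2 ⊄ {C}, so the split is lossy.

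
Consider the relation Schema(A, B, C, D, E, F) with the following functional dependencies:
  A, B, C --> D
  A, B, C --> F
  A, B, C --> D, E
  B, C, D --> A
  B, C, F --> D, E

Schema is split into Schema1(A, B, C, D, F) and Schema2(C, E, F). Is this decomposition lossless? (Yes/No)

Schema1 ∩ Schema2 = {C, F}; its closure under F is {C, F}.
The closure covers neither Schema1 nor Schema2 entirely; the join is not lossless.

No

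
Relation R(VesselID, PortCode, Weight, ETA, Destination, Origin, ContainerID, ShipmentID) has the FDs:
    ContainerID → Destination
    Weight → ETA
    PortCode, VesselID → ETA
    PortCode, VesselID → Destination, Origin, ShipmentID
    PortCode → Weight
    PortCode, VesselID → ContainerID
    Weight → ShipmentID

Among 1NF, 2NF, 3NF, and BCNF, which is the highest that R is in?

1NF

Candidate key: {PortCode, VesselID}. Prime attributes: {PortCode, VesselID}.
ContainerID → Destination breaks BCNF: {ContainerID}⁺ = {ContainerID, Destination}, so {ContainerID} is not a superkey.
ContainerID → Destination has non-prime {Destination} on the right and a non-superkey on the left, so 3NF fails.
Since {PortCode} ⊂ {PortCode, VesselID} and {PortCode}⁺ ⊇ {ETA, ShipmentID, Weight} with {ETA, ShipmentID, Weight} non-prime, there is a partial dependency; 2NF fails.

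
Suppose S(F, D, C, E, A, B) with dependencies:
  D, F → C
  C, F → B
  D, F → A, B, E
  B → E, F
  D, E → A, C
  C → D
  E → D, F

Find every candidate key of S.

{B}, {C, F}, {D, F}, {E}

{B}⁺ = {A, B, C, D, E, F}, which is every attribute, so {B} is a candidate key.
{E}⁺ = {A, B, C, D, E, F}, which is every attribute, so {E} is a candidate key.
{C, F}⁺ = {A, B, C, D, E, F}, which is every attribute, so {C, F} is a candidate key.
{D, F}⁺ = {A, B, C, D, E, F}, which is every attribute, so {D, F} is a candidate key.
Any other superkey properly contains one of these, so there are no further candidate keys.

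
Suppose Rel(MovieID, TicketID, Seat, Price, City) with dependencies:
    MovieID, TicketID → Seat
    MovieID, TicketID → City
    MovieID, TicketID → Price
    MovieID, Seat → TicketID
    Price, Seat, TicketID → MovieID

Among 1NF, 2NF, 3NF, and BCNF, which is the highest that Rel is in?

BCNF

Candidate keys: {MovieID, Seat}, {MovieID, TicketID}, {Price, Seat, TicketID}. Prime attributes: {MovieID, Price, Seat, TicketID}.
Each dependency's left side is a superkey — BCNF holds.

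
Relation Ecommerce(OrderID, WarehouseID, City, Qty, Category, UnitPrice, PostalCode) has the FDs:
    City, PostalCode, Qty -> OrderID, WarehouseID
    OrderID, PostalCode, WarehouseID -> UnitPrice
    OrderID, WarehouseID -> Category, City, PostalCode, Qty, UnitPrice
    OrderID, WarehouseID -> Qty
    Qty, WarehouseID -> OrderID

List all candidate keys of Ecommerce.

{City, PostalCode, Qty}, {OrderID, WarehouseID}, {Qty, WarehouseID}

{OrderID, WarehouseID}⁺ = {Category, City, OrderID, PostalCode, Qty, UnitPrice, WarehouseID}, which is every attribute, so {OrderID, WarehouseID} is a candidate key.
{Qty, WarehouseID}⁺ = {Category, City, OrderID, PostalCode, Qty, UnitPrice, WarehouseID}, which is every attribute, so {Qty, WarehouseID} is a candidate key.
{City, PostalCode, Qty}⁺ = {Category, City, OrderID, PostalCode, Qty, UnitPrice, WarehouseID}, which is every attribute, so {City, PostalCode, Qty} is a candidate key.
Any other superkey properly contains one of these, so there are no further candidate keys.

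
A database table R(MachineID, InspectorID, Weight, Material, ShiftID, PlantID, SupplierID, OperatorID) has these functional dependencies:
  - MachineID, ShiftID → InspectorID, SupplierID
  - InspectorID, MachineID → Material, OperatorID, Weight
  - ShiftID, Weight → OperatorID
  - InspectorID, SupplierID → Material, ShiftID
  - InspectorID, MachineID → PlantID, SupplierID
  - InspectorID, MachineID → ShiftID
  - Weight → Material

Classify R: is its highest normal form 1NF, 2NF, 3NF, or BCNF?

Candidate keys: {InspectorID, MachineID}, {MachineID, ShiftID}. Prime attributes: {InspectorID, MachineID, ShiftID}.
ShiftID, Weight → OperatorID: {ShiftID, Weight}⁺ = {Material, OperatorID, ShiftID, Weight}, which is not all of the attributes, so the left side is not a superkey — BCNF is violated.
ShiftID, Weight → OperatorID determines the non-prime attribute {OperatorID} from a non-superkey — 3NF is violated.
Checking every proper subset of each key, none determines a non-prime attribute — 2NF is satisfied.

2NF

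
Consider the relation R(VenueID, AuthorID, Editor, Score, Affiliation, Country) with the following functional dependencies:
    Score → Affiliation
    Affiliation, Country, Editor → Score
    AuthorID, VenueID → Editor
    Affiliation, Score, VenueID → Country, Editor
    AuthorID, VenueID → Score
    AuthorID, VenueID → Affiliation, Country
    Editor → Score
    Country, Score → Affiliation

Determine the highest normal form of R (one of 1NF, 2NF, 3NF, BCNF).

2NF

Candidate key: {AuthorID, VenueID}. Prime attributes: {AuthorID, VenueID}.
Score → Affiliation: {Score}⁺ = {Affiliation, Score}, which is not all of the attributes, so the left side is not a superkey — BCNF is violated.
Because {Affiliation} is non-prime and the left side of Score → Affiliation is not a superkey, the relation is not in 3NF.
No proper subset of a key has a non-prime attribute in its closure, so there is no partial dependency; 2NF holds.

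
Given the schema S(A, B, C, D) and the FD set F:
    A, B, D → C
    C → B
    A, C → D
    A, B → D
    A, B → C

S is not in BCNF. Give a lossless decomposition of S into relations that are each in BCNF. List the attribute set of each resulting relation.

{A, C, D}; {B, C}

Candidate keys of the original relation: {A, B}, {A, C}.
In {A, B, C, D}, {C} is not a superkey ({C}⁺ restricted to this set is {B, C}), so split on C → B into {B, C} and {A, C, D}.
{B, C}: every determinant is a superkey — BCNF.
{A, C, D}: every determinant is a superkey — BCNF.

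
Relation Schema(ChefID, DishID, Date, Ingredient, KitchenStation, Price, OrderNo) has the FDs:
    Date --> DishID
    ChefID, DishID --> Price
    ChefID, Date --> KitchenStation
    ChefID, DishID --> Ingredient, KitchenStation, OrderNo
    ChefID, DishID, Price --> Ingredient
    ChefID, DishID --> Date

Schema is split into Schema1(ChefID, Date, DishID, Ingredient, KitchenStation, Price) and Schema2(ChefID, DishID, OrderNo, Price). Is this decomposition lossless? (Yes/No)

Common attributes: {ChefID, DishID, Price}; their closure is {ChefID, Date, DishID, Ingredient, KitchenStation, OrderNo, Price}.
Since Schema1 ⊆ {ChefID, Date, DishID, Ingredient, KitchenStation, OrderNo, Price}, the intersection is a superkey of Schema1; the decomposition is lossless.

Yes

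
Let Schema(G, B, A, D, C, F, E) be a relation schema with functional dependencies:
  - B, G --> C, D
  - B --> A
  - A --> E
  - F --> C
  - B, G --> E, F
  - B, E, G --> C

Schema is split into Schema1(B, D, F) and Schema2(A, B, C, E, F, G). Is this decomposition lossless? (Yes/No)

No

Schema1 ∩ Schema2 = {B, F}; its closure under F is {A, B, C, E, F}.
Neither Schema1 nor Schema2 is contained in that closure, so the decomposition is lossy.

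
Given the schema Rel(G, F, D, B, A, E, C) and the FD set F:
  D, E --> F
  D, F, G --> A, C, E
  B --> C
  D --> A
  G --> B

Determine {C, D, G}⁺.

Start with {C, D, G}.
D --> A applies; add {A} → now {A, C, D, G}.
G --> B applies; add {B} → now {A, B, C, D, G}.
No further FD applies.

{A, B, C, D, G}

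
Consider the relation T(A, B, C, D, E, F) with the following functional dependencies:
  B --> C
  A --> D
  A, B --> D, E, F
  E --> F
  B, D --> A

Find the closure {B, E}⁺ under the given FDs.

{B, C, E, F}

Start with {B, E}.
B --> C applies; add {C} → now {B, C, E}.
E --> F applies; add {F} → now {B, C, E, F}.
No further FD applies.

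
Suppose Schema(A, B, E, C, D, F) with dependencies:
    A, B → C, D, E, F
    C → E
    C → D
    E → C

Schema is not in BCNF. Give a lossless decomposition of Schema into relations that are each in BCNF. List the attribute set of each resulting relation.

Candidate key of the original relation: {A, B}.
{A, B, C, D, E, F}: {C} determines {C, D, E} here but is not a superkey — split on C → D, E, giving {C, D, E} and {A, B, C, F}.
{C, D, E}: every determinant is a superkey — BCNF.
{A, B, C, F}: every determinant is a superkey — BCNF.

{A, B, C, F}; {C, D, E}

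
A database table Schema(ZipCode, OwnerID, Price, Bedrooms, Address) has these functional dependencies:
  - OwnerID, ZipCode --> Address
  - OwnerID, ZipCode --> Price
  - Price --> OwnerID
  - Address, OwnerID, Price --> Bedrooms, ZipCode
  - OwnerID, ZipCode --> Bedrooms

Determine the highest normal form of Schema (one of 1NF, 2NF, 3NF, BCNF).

3NF

Candidate keys: {Address, Price}, {OwnerID, ZipCode}, {Price, ZipCode}. Prime attributes: {Address, OwnerID, Price, ZipCode}.
Price --> OwnerID: {Price}⁺ = {OwnerID, Price}, which is not all of the attributes, so the left side is not a superkey — BCNF is violated.
Its right-hand attributes {OwnerID} are all prime, as are those of every other non-superkey FD — the relation is in 3NF.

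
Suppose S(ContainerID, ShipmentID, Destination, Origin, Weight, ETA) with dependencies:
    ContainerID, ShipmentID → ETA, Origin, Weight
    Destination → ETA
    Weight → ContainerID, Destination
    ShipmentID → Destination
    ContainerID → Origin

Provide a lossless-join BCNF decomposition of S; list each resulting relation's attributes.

{ContainerID, Destination, Weight}; {ContainerID, Origin}; {Destination, ETA}; {ShipmentID, Weight}

Candidate keys of the original relation: {ContainerID, ShipmentID}, {ShipmentID, Weight}.
{ContainerID, Destination, ETA, Origin, ShipmentID, Weight}: {Destination} determines {Destination, ETA} here but is not a superkey — split on Destination → ETA, giving {Destination, ETA} and {ContainerID, Destination, Origin, ShipmentID, Weight}.
{Destination, ETA} has no BCNF violation.
{ContainerID, Destination, Origin, ShipmentID, Weight}: {Weight} determines {ContainerID, Destination, Origin, Weight} here but is not a superkey — split on Weight → ContainerID, Destination, Origin, giving {ContainerID, Destination, Origin, Weight} and {ShipmentID, Weight}.
{ContainerID, Destination, Origin, Weight}: {ContainerID} determines {ContainerID, Origin} here but is not a superkey — split on ContainerID → Origin, giving {ContainerID, Origin} and {ContainerID, Destination, Weight}.
{ContainerID, Origin} has no BCNF violation.
{ContainerID, Destination, Weight} has no BCNF violation.
{ShipmentID, Weight} has no BCNF violation.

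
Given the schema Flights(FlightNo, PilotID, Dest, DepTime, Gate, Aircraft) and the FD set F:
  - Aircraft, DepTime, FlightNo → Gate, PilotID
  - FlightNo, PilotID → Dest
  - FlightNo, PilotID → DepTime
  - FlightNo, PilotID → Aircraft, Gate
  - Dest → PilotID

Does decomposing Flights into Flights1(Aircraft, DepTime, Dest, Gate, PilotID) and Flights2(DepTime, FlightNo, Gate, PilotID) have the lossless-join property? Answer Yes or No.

No

The shared attributes are {DepTime, Gate, PilotID} and {DepTime, Gate, PilotID}⁺ = {DepTime, Gate, PilotID}.
The closure covers neither Flights1 nor Flights2 entirely; the join is not lossless.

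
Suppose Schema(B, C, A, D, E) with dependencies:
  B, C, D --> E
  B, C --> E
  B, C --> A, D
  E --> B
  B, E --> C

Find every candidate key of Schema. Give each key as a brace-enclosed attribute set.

{B, C}, {E}

{E}⁺ = {A, B, C, D, E}, which is every attribute, so {E} is a candidate key.
{B, C}⁺ = {A, B, C, D, E}, which is every attribute, so {B, C} is a candidate key.
No proper subset of any of these is a key, and no other minimal superkey exists.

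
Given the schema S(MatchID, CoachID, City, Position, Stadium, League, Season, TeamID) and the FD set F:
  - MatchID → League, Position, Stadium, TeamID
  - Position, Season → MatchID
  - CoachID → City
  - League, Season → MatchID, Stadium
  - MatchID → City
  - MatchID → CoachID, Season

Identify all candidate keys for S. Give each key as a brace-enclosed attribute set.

{League, Season}, {MatchID}, {Position, Season}

{MatchID}⁺ = {City, CoachID, League, MatchID, Position, Season, Stadium, TeamID}, which is every attribute, so {MatchID} is a candidate key.
{League, Season}⁺ = {City, CoachID, League, MatchID, Position, Season, Stadium, TeamID}, which is every attribute, so {League, Season} is a candidate key.
{Position, Season}⁺ = {City, CoachID, League, MatchID, Position, Season, Stadium, TeamID}, which is every attribute, so {Position, Season} is a candidate key.
Any other superkey properly contains one of these, so there are no further candidate keys.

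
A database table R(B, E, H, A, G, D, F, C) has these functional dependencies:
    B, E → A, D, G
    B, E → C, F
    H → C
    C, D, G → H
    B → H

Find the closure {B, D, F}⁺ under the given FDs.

{B, C, D, F, H}

Start with {B, D, F}.
B → H applies; add {H} → now {B, D, F, H}.
H → C applies; add {C} → now {B, C, D, F, H}.
No further FD applies.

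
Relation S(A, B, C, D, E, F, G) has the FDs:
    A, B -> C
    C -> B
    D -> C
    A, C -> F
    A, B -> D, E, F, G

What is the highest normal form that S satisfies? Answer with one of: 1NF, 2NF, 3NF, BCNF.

Candidate keys: {A, B}, {A, C}, {A, D}. Prime attributes: {A, B, C, D}.
C -> B: {C}⁺ = {B, C}, which is not all of the attributes, so the left side is not a superkey — BCNF is violated.
Its right-hand attributes {B} are all prime, as are those of every other non-superkey FD — the relation is in 3NF.

3NF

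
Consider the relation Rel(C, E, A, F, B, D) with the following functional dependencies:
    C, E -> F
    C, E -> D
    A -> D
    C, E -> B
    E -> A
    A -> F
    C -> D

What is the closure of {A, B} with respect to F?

Start with {A, B}.
A -> D applies; add {D} → now {A, B, D}.
A -> F applies; add {F} → now {A, B, D, F}.
No further FD applies.

{A, B, D, F}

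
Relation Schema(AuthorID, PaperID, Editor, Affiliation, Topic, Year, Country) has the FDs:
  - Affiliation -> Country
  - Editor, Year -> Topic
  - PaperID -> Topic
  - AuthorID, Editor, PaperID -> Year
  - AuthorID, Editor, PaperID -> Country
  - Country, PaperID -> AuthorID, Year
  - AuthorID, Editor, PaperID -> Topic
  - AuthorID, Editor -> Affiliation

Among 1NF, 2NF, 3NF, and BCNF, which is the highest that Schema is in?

Candidate keys: {Affiliation, Editor, PaperID}, {AuthorID, Editor, PaperID}, {Country, Editor, PaperID}. Prime attributes: {Affiliation, AuthorID, Country, Editor, PaperID}.
For Affiliation -> Country we have {Affiliation}⁺ = {Affiliation, Country}; {Affiliation} is not a superkey, so BCNF fails.
Because {Topic} is non-prime and the left side of Editor, Year -> Topic is not a superkey, the relation is not in 3NF.
The proper key subset {PaperID} of {Affiliation, Editor, PaperID} determines non-prime {Topic}, so the relation is not even in 2NF.

1NF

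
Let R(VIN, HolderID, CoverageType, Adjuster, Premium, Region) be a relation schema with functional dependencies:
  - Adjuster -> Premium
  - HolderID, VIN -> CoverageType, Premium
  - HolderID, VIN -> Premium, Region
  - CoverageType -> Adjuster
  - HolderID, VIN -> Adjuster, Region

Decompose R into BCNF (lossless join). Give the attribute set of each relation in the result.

Candidate key of the original relation: {HolderID, VIN}.
In {Adjuster, CoverageType, HolderID, Premium, Region, VIN}, {Adjuster} is not a superkey ({Adjuster}⁺ restricted to this set is {Adjuster, Premium}), so split on Adjuster -> Premium into {Adjuster, Premium} and {Adjuster, CoverageType, HolderID, Region, VIN}.
{Adjuster, Premium} has no BCNF violation.
In {Adjuster, CoverageType, HolderID, Region, VIN}, {CoverageType} is not a superkey ({CoverageType}⁺ restricted to this set is {Adjuster, CoverageType}), so split on CoverageType -> Adjuster into {Adjuster, CoverageType} and {CoverageType, HolderID, Region, VIN}.
{Adjuster, CoverageType} has no BCNF violation.
{CoverageType, HolderID, Region, VIN} has no BCNF violation.

{Adjuster, CoverageType}; {Adjuster, Premium}; {CoverageType, HolderID, Region, VIN}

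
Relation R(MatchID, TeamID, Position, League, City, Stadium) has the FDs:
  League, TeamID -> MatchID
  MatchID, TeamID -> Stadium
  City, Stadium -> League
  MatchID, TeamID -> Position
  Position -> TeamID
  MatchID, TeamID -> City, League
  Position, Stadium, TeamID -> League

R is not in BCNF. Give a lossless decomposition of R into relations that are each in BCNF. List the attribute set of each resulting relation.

{City, League, Stadium}; {City, MatchID, Position, Stadium}; {Position, TeamID}

Candidate keys of the original relation: {City, Stadium, TeamID}, {League, Position}, {League, TeamID}, {MatchID, Position}, {MatchID, TeamID}, {Position, Stadium}.
Within {City, League, MatchID, Position, Stadium, TeamID}: {City, Stadium}⁺ ∩ {City, League, MatchID, Position, Stadium, TeamID} = {City, League, Stadium}, not the whole set, so City, Stadium -> League violates BCNF; decompose into {City, League, Stadium} and {City, MatchID, Position, Stadium, TeamID}.
{City, League, Stadium} is in BCNF.
Within {City, MatchID, Position, Stadium, TeamID}: {Position}⁺ ∩ {City, MatchID, Position, Stadium, TeamID} = {Position, TeamID}, not the whole set, so Position -> TeamID violates BCNF; decompose into {Position, TeamID} and {City, MatchID, Position, Stadium}.
{Position, TeamID} is in BCNF.
{City, MatchID, Position, Stadium} is in BCNF.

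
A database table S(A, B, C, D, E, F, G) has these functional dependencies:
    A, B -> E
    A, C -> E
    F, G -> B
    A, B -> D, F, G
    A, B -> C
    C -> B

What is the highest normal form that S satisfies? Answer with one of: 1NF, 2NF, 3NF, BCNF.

Candidate keys: {A, B}, {A, C}, {A, F, G}. Prime attributes: {A, B, C, F, G}.
For F, G -> B we have {F, G}⁺ = {B, F, G}; {F, G} is not a superkey, so BCNF fails.
Since {B} ⊆ prime attributes and every other non-superkey FD also has a prime right side, the schema is in 3NF.

3NF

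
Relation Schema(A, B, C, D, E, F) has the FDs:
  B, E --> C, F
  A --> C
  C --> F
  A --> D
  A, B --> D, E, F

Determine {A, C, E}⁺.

Start with {A, C, E}.
C --> F applies; add {F} → now {A, C, E, F}.
A --> D applies; add {D} → now {A, C, D, E, F}.
No further FD applies.

{A, C, D, E, F}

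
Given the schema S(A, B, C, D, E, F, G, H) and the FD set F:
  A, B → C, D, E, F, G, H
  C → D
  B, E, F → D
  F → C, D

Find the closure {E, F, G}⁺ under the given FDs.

Start with {E, F, G}.
F → C, D applies; add {C, D} → now {C, D, E, F, G}.
No further FD applies.

{C, D, E, F, G}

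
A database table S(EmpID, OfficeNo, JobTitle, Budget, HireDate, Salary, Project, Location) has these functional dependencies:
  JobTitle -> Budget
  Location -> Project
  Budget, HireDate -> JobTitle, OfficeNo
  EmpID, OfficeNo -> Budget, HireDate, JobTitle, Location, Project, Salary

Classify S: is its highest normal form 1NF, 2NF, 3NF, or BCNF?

2NF

Candidate keys: {Budget, EmpID, HireDate}, {EmpID, HireDate, JobTitle}, {EmpID, OfficeNo}. Prime attributes: {Budget, EmpID, HireDate, JobTitle, OfficeNo}.
JobTitle -> Budget breaks BCNF: {JobTitle}⁺ = {Budget, JobTitle}, so {JobTitle} is not a superkey.
Location -> Project determines the non-prime attribute {Project} from a non-superkey — 3NF is violated.
Checking every proper subset of each key, none determines a non-prime attribute — 2NF is satisfied.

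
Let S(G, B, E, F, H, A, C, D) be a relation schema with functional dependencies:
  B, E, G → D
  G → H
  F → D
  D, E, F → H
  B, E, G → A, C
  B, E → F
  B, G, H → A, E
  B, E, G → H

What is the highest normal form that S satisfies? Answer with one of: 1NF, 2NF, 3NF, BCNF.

1NF

Candidate key: {B, G}. Prime attributes: {B, G}.
G → H breaks BCNF: {G}⁺ = {G, H}, so {G} is not a superkey.
G → H determines the non-prime attribute {H} from a non-superkey — 3NF is violated.
The proper key subset {G} of {B, G} determines non-prime {H}, so the relation is not even in 2NF.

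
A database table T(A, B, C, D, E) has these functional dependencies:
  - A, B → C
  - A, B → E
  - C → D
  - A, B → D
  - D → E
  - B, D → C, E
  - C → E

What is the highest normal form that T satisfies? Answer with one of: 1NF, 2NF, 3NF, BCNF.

Candidate key: {A, B}. Prime attributes: {A, B}.
C → D: {C}⁺ = {C, D, E}, which is not all of the attributes, so the left side is not a superkey — BCNF is violated.
Because {D} is non-prime and the left side of C → D is not a superkey, the relation is not in 3NF.
Checking every proper subset of each key, none determines a non-prime attribute — 2NF is satisfied.

2NF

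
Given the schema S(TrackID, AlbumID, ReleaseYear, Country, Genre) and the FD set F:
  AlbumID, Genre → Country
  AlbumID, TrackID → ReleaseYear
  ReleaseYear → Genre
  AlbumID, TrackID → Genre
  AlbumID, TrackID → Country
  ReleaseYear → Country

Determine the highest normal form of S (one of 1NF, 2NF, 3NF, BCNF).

Candidate key: {AlbumID, TrackID}. Prime attributes: {AlbumID, TrackID}.
For AlbumID, Genre → Country we have {AlbumID, Genre}⁺ = {AlbumID, Country, Genre}; {AlbumID, Genre} is not a superkey, so BCNF fails.
Because {Country} is non-prime and the left side of AlbumID, Genre → Country is not a superkey, the relation is not in 3NF.
No proper subset of a key has a non-prime attribute in its closure, so there is no partial dependency; 2NF holds.

2NF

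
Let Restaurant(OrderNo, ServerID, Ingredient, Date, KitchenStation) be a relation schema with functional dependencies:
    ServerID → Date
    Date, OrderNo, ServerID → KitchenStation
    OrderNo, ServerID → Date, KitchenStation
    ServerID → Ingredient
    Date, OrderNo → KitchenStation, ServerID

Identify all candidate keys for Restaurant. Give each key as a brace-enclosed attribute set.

{Date, OrderNo}, {OrderNo, ServerID}

{OrderNo} never appears on the right of any FD, so every key must include it.
{Date, OrderNo} is a candidate key since {Date, OrderNo}⁺ = {Date, Ingredient, KitchenStation, OrderNo, ServerID} covers every attribute.
{OrderNo, ServerID} is a candidate key since {OrderNo, ServerID}⁺ = {Date, Ingredient, KitchenStation, OrderNo, ServerID} covers every attribute.
No proper subset of any of these is a key, and no other minimal superkey exists.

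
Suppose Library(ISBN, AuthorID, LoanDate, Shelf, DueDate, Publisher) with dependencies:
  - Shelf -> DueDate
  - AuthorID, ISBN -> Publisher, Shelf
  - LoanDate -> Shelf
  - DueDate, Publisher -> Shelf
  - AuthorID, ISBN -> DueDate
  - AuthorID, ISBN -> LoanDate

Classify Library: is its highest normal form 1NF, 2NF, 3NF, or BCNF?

2NF

Candidate key: {AuthorID, ISBN}. Prime attributes: {AuthorID, ISBN}.
Shelf -> DueDate breaks BCNF: {Shelf}⁺ = {DueDate, Shelf}, so {Shelf} is not a superkey.
Because {DueDate} is non-prime and the left side of Shelf -> DueDate is not a superkey, the relation is not in 3NF.
No non-prime attribute depends on a proper subset of any candidate key, so 2NF holds.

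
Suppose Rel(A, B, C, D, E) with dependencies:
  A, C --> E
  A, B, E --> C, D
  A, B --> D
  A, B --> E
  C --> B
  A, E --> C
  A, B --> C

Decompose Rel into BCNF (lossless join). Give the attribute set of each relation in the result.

Candidate keys of the original relation: {A, B}, {A, C}, {A, E}.
In {A, B, C, D, E}, {C} is not a superkey ({C}⁺ restricted to this set is {B, C}), so split on C --> B into {B, C} and {A, C, D, E}.
{B, C}: every determinant is a superkey — BCNF.
{A, C, D, E}: every determinant is a superkey — BCNF.

{A, C, D, E}; {B, C}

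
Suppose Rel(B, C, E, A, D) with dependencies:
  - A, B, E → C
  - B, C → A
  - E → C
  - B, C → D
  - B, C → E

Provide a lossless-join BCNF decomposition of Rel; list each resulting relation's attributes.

{A, B, D, E}; {C, E}

Candidate keys of the original relation: {B, C}, {B, E}.
Within {A, B, C, D, E}: {E}⁺ ∩ {A, B, C, D, E} = {C, E}, not the whole set, so E → C violates BCNF; decompose into {C, E} and {A, B, D, E}.
{C, E} has no BCNF violation.
{A, B, D, E} has no BCNF violation.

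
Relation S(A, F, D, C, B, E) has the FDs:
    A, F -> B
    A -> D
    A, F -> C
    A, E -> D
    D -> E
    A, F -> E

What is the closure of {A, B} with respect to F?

{A, B, D, E}

Start with {A, B}.
A -> D applies; add {D} → now {A, B, D}.
D -> E applies; add {E} → now {A, B, D, E}.
No further FD applies.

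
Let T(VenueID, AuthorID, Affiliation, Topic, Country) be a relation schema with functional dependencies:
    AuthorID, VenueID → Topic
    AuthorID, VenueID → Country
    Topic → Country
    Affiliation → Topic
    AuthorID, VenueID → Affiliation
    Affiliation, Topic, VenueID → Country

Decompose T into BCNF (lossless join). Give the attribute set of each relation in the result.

{Affiliation, AuthorID, VenueID}; {Affiliation, Topic}; {Country, Topic}

Candidate key of the original relation: {AuthorID, VenueID}.
In {Affiliation, AuthorID, Country, Topic, VenueID}, {Topic} is not a superkey ({Topic}⁺ restricted to this set is {Country, Topic}), so split on Topic → Country into {Country, Topic} and {Affiliation, AuthorID, Topic, VenueID}.
{Country, Topic} is in BCNF.
In {Affiliation, AuthorID, Topic, VenueID}, {Affiliation} is not a superkey ({Affiliation}⁺ restricted to this set is {Affiliation, Topic}), so split on Affiliation → Topic into {Affiliation, Topic} and {Affiliation, AuthorID, VenueID}.
{Affiliation, Topic} is in BCNF.
{Affiliation, AuthorID, VenueID} is in BCNF.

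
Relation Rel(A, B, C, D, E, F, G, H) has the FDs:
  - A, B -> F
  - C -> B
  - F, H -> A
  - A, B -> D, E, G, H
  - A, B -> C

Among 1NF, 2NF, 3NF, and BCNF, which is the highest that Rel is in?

Candidate keys: {A, B}, {A, C}, {B, F, H}, {C, F, H}. Prime attributes: {A, B, C, F, H}.
C -> B breaks BCNF: {C}⁺ = {B, C}, so {C} is not a superkey.
Since {B} ⊆ prime attributes and every other non-superkey FD also has a prime right side, the schema is in 3NF.

3NF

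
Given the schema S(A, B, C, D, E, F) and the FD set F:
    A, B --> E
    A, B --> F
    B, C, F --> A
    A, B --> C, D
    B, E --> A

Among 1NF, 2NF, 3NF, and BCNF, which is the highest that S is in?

BCNF

Candidate keys: {A, B}, {B, C, F}, {B, E}. Prime attributes: {A, B, C, E, F}.
Every FD has a superkey on the left, so the relation is in BCNF.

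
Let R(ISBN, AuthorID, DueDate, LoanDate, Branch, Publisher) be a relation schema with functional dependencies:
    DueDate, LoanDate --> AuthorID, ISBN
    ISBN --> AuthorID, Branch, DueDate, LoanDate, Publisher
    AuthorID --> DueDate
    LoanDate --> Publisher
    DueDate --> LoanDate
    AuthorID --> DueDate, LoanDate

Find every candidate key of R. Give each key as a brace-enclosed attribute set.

{AuthorID}, {DueDate}, {ISBN}

{AuthorID}⁺ = {AuthorID, Branch, DueDate, ISBN, LoanDate, Publisher}, which is every attribute, so {AuthorID} is a candidate key.
{DueDate}⁺ = {AuthorID, Branch, DueDate, ISBN, LoanDate, Publisher}, which is every attribute, so {DueDate} is a candidate key.
{ISBN}⁺ = {AuthorID, Branch, DueDate, ISBN, LoanDate, Publisher}, which is every attribute, so {ISBN} is a candidate key.
No proper subset of any of these is a key, and no other minimal superkey exists.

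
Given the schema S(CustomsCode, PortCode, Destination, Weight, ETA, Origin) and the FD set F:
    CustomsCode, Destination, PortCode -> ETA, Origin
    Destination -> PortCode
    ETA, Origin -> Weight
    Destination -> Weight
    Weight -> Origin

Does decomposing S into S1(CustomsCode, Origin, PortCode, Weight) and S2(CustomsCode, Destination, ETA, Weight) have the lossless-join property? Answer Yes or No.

No

Common attributes: {CustomsCode, Weight}; their closure is {CustomsCode, Origin, Weight}.
S1 ⊄ {CustomsCode, Origin, Weight} and S2 ⊄ {CustomsCode, Origin, Weight}, so the split is lossy.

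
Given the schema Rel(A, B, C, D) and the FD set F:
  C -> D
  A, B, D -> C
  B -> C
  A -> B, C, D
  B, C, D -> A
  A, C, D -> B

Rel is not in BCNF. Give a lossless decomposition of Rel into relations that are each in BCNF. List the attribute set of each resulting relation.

Candidate keys of the original relation: {A}, {B}.
In {A, B, C, D}, {C} is not a superkey ({C}⁺ restricted to this set is {C, D}), so split on C -> D into {C, D} and {A, B, C}.
{C, D}: every determinant is a superkey — BCNF.
{A, B, C}: every determinant is a superkey — BCNF.

{A, B, C}; {C, D}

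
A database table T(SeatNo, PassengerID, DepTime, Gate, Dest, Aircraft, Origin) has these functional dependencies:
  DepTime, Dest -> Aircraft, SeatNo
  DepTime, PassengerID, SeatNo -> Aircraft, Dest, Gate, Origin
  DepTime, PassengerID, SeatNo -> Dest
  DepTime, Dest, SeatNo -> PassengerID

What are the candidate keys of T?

{DepTime, Dest}, {DepTime, PassengerID, SeatNo}

Attributes never on any right-hand side: {DepTime} — every candidate key must contain it.
{DepTime, Dest} is a candidate key since {DepTime, Dest}⁺ = {Aircraft, DepTime, Dest, Gate, Origin, PassengerID, SeatNo} covers every attribute.
{DepTime, PassengerID, SeatNo} is a candidate key since {DepTime, PassengerID, SeatNo}⁺ = {Aircraft, DepTime, Dest, Gate, Origin, PassengerID, SeatNo} covers every attribute.
No proper subset of any of these is a key, and no other minimal superkey exists.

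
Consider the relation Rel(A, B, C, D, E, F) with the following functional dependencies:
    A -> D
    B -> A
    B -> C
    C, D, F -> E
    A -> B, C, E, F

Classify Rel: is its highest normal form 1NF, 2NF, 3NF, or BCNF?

Candidate keys: {A}, {B}. Prime attributes: {A, B}.
For C, D, F -> E we have {C, D, F}⁺ = {C, D, E, F}; {C, D, F} is not a superkey, so BCNF fails.
C, D, F -> E determines the non-prime attribute {E} from a non-superkey — 3NF is violated.
All keys have size 1, which rules out partial dependencies — 2NF is satisfied.

2NF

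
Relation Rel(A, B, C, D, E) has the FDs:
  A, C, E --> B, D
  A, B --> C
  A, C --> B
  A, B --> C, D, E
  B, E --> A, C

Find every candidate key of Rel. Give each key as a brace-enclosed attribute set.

{A, B}, {A, C}, {B, E}

{A, B}⁺ = {A, B, C, D, E}, which is every attribute, so {A, B} is a candidate key.
{A, C}⁺ = {A, B, C, D, E}, which is every attribute, so {A, C} is a candidate key.
{B, E}⁺ = {A, B, C, D, E}, which is every attribute, so {B, E} is a candidate key.
No proper subset of any of these is a key, and no other minimal superkey exists.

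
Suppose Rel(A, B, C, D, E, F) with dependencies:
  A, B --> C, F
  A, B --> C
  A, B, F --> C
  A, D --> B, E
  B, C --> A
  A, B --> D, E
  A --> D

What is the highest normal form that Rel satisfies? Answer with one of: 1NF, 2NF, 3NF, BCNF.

BCNF

Candidate keys: {A}, {B, C}. Prime attributes: {A, B, C}.
Each dependency's left side is a superkey — BCNF holds.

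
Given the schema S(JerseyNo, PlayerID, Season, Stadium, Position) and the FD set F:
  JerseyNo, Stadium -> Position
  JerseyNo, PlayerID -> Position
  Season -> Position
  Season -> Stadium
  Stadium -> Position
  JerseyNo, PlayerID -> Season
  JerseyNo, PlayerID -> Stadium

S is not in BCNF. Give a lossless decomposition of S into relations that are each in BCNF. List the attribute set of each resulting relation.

{JerseyNo, PlayerID, Season}; {JerseyNo, Stadium}; {Position, Stadium}; {Season, Stadium}

Candidate key of the original relation: {JerseyNo, PlayerID}.
{JerseyNo, PlayerID, Position, Season, Stadium}: {JerseyNo, Stadium} determines {JerseyNo, Position, Stadium} here but is not a superkey — split on JerseyNo, Stadium -> Position, giving {JerseyNo, Position, Stadium} and {JerseyNo, PlayerID, Season, Stadium}.
{JerseyNo, Position, Stadium}: {Stadium} determines {Position, Stadium} here but is not a superkey — split on Stadium -> Position, giving {Position, Stadium} and {JerseyNo, Stadium}.
{Position, Stadium} is in BCNF.
{JerseyNo, Stadium} is in BCNF.
{JerseyNo, PlayerID, Season, Stadium}: {Season} determines {Season, Stadium} here but is not a superkey — split on Season -> Stadium, giving {Season, Stadium} and {JerseyNo, PlayerID, Season}.
{Season, Stadium} is in BCNF.
{JerseyNo, PlayerID, Season} is in BCNF.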